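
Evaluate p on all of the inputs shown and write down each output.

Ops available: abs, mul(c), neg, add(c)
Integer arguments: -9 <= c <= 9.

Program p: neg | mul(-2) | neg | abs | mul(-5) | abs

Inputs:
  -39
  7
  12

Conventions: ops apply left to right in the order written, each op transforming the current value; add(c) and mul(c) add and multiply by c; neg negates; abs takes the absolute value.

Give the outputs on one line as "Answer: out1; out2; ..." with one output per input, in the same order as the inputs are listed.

390; 70; 120

Execution, op by op:
  -39 -> 39 -> -78 -> 78 -> 78 -> -390 -> 390
  7 -> -7 -> 14 -> -14 -> 14 -> -70 -> 70
  12 -> -12 -> 24 -> -24 -> 24 -> -120 -> 120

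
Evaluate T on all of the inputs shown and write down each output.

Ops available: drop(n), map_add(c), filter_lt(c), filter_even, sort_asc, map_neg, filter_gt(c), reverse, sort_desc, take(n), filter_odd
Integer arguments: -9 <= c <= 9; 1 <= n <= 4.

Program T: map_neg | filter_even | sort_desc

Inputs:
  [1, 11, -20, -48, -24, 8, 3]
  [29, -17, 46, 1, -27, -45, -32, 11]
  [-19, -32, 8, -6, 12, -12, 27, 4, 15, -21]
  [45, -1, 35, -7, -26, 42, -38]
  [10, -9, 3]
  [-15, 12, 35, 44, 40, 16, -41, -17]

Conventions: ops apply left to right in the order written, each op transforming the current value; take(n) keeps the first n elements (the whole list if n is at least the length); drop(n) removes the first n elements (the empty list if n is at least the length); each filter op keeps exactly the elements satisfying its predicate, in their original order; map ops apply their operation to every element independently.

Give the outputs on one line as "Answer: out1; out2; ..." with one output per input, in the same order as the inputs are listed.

Execution, op by op:
  [1, 11, -20, -48, -24, 8, 3] -> [-1, -11, 20, 48, 24, -8, -3] -> [20, 48, 24, -8] -> [48, 24, 20, -8]
  [29, -17, 46, 1, -27, -45, -32, 11] -> [-29, 17, -46, -1, 27, 45, 32, -11] -> [-46, 32] -> [32, -46]
  [-19, -32, 8, -6, 12, -12, 27, 4, 15, -21] -> [19, 32, -8, 6, -12, 12, -27, -4, -15, 21] -> [32, -8, 6, -12, 12, -4] -> [32, 12, 6, -4, -8, -12]
  [45, -1, 35, -7, -26, 42, -38] -> [-45, 1, -35, 7, 26, -42, 38] -> [26, -42, 38] -> [38, 26, -42]
  [10, -9, 3] -> [-10, 9, -3] -> [-10] -> [-10]
  [-15, 12, 35, 44, 40, 16, -41, -17] -> [15, -12, -35, -44, -40, -16, 41, 17] -> [-12, -44, -40, -16] -> [-12, -16, -40, -44]

[48, 24, 20, -8]; [32, -46]; [32, 12, 6, -4, -8, -12]; [38, 26, -42]; [-10]; [-12, -16, -40, -44]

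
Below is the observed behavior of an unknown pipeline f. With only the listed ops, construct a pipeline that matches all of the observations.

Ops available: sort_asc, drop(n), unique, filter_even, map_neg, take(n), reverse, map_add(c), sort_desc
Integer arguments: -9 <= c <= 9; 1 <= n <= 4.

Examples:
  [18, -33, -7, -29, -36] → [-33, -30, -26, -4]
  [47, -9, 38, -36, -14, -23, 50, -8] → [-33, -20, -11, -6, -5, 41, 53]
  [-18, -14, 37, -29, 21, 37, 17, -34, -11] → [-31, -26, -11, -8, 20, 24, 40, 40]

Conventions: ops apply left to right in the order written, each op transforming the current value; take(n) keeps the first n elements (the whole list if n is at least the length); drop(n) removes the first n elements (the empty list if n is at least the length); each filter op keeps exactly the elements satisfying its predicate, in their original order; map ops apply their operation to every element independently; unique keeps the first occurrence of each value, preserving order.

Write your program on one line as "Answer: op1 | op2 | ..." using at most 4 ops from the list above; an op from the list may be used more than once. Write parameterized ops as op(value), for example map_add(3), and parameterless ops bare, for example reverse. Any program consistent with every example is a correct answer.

map_add(3) | drop(1) | reverse | sort_asc

Check, running the answer program on each example:
  [18, -33, -7, -29, -36] -> [21, -30, -4, -26, -33] -> [-30, -4, -26, -33] -> [-33, -26, -4, -30] -> [-33, -30, -26, -4]
  [47, -9, 38, -36, -14, -23, 50, -8] -> [50, -6, 41, -33, -11, -20, 53, -5] -> [-6, 41, -33, -11, -20, 53, -5] -> [-5, 53, -20, -11, -33, 41, -6] -> [-33, -20, -11, -6, -5, 41, 53]
  [-18, -14, 37, -29, 21, 37, 17, -34, -11] -> [-15, -11, 40, -26, 24, 40, 20, -31, -8] -> [-11, 40, -26, 24, 40, 20, -31, -8] -> [-8, -31, 20, 40, 24, -26, 40, -11] -> [-31, -26, -11, -8, 20, 24, 40, 40]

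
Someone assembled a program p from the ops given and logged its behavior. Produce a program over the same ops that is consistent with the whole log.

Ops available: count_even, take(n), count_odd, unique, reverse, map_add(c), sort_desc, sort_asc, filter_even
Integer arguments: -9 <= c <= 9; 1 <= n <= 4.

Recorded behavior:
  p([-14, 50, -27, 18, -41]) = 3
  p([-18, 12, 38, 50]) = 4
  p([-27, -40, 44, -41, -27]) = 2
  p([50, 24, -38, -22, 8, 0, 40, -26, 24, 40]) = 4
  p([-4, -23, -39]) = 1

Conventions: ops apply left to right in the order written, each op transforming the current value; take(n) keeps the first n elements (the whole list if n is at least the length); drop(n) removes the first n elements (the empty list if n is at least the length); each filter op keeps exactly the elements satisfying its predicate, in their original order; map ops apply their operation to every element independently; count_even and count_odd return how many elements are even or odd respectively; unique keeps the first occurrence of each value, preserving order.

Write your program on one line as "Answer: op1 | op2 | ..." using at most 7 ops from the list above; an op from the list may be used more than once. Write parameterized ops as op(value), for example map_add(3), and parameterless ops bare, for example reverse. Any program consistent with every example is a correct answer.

sort_asc | sort_desc | take(4) | map_add(-2) | map_add(8) | count_even

Check, running the answer program on each example:
  [-14, 50, -27, 18, -41] -> [-41, -27, -14, 18, 50] -> [50, 18, -14, -27, -41] -> [50, 18, -14, -27] -> [48, 16, -16, -29] -> [56, 24, -8, -21] -> 3
  [-18, 12, 38, 50] -> [-18, 12, 38, 50] -> [50, 38, 12, -18] -> [50, 38, 12, -18] -> [48, 36, 10, -20] -> [56, 44, 18, -12] -> 4
  [-27, -40, 44, -41, -27] -> [-41, -40, -27, -27, 44] -> [44, -27, -27, -40, -41] -> [44, -27, -27, -40] -> [42, -29, -29, -42] -> [50, -21, -21, -34] -> 2
  [50, 24, -38, -22, 8, 0, 40, -26, 24, 40] -> [-38, -26, -22, 0, 8, 24, 24, 40, 40, 50] -> [50, 40, 40, 24, 24, 8, 0, -22, -26, -38] -> [50, 40, 40, 24] -> [48, 38, 38, 22] -> [56, 46, 46, 30] -> 4
  [-4, -23, -39] -> [-39, -23, -4] -> [-4, -23, -39] -> [-4, -23, -39] -> [-6, -25, -41] -> [2, -17, -33] -> 1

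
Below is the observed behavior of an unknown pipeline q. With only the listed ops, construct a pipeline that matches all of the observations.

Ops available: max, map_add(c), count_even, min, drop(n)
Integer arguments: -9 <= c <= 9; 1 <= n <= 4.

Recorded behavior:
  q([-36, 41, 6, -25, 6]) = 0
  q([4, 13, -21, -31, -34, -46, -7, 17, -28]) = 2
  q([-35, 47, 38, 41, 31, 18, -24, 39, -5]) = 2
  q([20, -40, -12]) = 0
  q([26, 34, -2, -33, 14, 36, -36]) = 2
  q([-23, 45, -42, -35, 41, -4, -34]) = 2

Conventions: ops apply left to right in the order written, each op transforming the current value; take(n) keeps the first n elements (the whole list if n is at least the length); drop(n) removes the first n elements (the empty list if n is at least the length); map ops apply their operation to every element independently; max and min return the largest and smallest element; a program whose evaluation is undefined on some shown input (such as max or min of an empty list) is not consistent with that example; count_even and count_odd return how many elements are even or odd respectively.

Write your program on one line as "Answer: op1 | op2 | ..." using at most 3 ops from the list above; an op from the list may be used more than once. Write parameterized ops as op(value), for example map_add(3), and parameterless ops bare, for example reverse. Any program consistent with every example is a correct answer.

drop(3) | drop(2) | count_even

Check, running the answer program on each example:
  [-36, 41, 6, -25, 6] -> [-25, 6] -> [] -> 0
  [4, 13, -21, -31, -34, -46, -7, 17, -28] -> [-31, -34, -46, -7, 17, -28] -> [-46, -7, 17, -28] -> 2
  [-35, 47, 38, 41, 31, 18, -24, 39, -5] -> [41, 31, 18, -24, 39, -5] -> [18, -24, 39, -5] -> 2
  [20, -40, -12] -> [] -> [] -> 0
  [26, 34, -2, -33, 14, 36, -36] -> [-33, 14, 36, -36] -> [36, -36] -> 2
  [-23, 45, -42, -35, 41, -4, -34] -> [-35, 41, -4, -34] -> [-4, -34] -> 2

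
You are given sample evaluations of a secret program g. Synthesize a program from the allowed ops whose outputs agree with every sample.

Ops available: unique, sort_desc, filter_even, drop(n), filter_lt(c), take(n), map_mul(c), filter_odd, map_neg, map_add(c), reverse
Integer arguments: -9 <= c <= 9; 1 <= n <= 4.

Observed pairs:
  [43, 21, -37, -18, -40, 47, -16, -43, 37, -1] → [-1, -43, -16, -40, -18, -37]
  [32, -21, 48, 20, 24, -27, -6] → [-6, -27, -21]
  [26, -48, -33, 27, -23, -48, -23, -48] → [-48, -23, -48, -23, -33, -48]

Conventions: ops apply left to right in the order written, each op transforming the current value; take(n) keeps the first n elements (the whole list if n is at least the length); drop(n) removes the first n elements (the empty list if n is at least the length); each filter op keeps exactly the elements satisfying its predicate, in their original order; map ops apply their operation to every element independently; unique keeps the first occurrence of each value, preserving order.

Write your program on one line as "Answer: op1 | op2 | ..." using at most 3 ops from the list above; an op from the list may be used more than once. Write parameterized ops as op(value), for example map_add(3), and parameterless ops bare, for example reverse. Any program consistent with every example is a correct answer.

filter_lt(3) | reverse

Check, running the answer program on each example:
  [43, 21, -37, -18, -40, 47, -16, -43, 37, -1] -> [-37, -18, -40, -16, -43, -1] -> [-1, -43, -16, -40, -18, -37]
  [32, -21, 48, 20, 24, -27, -6] -> [-21, -27, -6] -> [-6, -27, -21]
  [26, -48, -33, 27, -23, -48, -23, -48] -> [-48, -33, -23, -48, -23, -48] -> [-48, -23, -48, -23, -33, -48]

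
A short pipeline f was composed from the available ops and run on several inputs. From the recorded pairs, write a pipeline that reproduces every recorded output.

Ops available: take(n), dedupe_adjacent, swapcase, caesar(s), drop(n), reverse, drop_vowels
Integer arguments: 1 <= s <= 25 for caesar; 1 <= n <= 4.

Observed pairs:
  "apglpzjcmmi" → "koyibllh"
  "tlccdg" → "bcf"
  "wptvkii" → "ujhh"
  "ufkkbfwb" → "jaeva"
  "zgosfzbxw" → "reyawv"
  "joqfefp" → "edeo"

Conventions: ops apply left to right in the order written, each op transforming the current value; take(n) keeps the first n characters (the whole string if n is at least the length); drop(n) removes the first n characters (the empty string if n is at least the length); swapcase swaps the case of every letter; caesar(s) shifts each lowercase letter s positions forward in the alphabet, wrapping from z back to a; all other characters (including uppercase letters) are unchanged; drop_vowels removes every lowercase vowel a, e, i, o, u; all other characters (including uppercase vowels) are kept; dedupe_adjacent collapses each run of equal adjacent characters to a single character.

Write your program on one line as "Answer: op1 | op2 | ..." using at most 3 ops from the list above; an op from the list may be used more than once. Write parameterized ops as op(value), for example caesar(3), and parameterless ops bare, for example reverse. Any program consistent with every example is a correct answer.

drop(1) | drop(2) | caesar(25)

Check, running the answer program on each example:
  "apglpzjcmmi" -> "pglpzjcmmi" -> "lpzjcmmi" -> "koyibllh"
  "tlccdg" -> "lccdg" -> "cdg" -> "bcf"
  "wptvkii" -> "ptvkii" -> "vkii" -> "ujhh"
  "ufkkbfwb" -> "fkkbfwb" -> "kbfwb" -> "jaeva"
  "zgosfzbxw" -> "gosfzbxw" -> "sfzbxw" -> "reyawv"
  "joqfefp" -> "oqfefp" -> "fefp" -> "edeo"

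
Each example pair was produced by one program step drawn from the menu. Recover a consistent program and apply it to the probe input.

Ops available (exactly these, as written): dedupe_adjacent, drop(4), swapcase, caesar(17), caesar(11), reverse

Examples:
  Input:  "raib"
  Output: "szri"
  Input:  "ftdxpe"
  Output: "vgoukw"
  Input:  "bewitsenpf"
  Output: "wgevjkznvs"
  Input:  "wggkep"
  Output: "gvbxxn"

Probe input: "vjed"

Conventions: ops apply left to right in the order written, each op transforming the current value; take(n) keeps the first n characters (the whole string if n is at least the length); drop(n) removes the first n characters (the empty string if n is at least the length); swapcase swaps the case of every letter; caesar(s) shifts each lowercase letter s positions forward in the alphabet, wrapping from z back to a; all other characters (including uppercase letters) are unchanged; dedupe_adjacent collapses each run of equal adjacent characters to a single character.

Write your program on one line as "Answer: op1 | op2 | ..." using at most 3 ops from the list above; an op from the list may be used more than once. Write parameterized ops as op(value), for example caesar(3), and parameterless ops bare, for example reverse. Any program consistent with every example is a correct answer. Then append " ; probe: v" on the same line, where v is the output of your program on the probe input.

caesar(17) | reverse ; probe: "uvam"

Check, running the answer program on each example:
  "raib" -> "irzs" -> "szri"
  "ftdxpe" -> "wkuogv" -> "vgoukw"
  "bewitsenpf" -> "svnzkjvegw" -> "wgevjkznvs"
  "wggkep" -> "nxxbvg" -> "gvbxxn"
  probe: "vjed" -> "mavu" -> "uvam"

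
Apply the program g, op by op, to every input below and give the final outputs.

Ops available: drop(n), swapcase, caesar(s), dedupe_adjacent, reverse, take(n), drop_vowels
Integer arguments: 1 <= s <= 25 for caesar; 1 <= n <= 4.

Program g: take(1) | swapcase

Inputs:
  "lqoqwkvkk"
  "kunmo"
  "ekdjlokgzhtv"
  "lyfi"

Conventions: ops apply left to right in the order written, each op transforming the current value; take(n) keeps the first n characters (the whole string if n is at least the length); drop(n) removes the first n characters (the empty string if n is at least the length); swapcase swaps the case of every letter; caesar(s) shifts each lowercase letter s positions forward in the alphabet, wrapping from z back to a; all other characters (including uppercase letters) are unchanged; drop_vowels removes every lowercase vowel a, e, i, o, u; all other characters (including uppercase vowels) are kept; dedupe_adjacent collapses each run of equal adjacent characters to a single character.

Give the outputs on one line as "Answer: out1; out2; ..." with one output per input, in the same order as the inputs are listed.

"L"; "K"; "E"; "L"

Execution, op by op:
  "lqoqwkvkk" -> "l" -> "L"
  "kunmo" -> "k" -> "K"
  "ekdjlokgzhtv" -> "e" -> "E"
  "lyfi" -> "l" -> "L"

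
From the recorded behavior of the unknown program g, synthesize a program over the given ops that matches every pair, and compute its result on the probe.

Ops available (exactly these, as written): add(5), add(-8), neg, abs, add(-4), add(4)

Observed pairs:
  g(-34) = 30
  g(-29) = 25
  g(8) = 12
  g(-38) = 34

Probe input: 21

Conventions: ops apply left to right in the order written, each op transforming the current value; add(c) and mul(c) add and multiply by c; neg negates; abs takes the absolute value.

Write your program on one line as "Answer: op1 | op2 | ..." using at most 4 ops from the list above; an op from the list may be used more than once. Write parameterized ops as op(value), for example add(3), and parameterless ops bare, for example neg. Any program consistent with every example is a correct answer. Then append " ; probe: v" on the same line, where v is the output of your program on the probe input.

add(4) | neg | abs ; probe: 25

Check, running the answer program on each example:
  -34 -> -30 -> 30 -> 30
  -29 -> -25 -> 25 -> 25
  8 -> 12 -> -12 -> 12
  -38 -> -34 -> 34 -> 34
  probe: 21 -> 25 -> -25 -> 25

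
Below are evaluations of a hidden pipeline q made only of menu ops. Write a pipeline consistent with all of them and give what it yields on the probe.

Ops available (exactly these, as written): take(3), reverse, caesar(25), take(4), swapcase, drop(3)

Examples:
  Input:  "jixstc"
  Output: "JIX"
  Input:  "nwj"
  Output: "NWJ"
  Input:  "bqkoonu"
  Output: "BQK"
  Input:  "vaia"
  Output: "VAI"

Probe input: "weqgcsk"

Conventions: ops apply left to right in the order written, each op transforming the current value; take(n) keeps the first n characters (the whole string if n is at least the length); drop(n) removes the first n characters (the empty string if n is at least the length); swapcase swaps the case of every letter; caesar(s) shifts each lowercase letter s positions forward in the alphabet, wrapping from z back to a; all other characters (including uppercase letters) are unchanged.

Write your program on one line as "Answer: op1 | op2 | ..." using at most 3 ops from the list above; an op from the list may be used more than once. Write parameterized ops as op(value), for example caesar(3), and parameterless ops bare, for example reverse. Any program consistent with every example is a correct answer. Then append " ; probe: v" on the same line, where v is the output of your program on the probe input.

take(4) | take(3) | swapcase ; probe: "WEQ"

Check, running the answer program on each example:
  "jixstc" -> "jixs" -> "jix" -> "JIX"
  "nwj" -> "nwj" -> "nwj" -> "NWJ"
  "bqkoonu" -> "bqko" -> "bqk" -> "BQK"
  "vaia" -> "vaia" -> "vai" -> "VAI"
  probe: "weqgcsk" -> "weqg" -> "weq" -> "WEQ"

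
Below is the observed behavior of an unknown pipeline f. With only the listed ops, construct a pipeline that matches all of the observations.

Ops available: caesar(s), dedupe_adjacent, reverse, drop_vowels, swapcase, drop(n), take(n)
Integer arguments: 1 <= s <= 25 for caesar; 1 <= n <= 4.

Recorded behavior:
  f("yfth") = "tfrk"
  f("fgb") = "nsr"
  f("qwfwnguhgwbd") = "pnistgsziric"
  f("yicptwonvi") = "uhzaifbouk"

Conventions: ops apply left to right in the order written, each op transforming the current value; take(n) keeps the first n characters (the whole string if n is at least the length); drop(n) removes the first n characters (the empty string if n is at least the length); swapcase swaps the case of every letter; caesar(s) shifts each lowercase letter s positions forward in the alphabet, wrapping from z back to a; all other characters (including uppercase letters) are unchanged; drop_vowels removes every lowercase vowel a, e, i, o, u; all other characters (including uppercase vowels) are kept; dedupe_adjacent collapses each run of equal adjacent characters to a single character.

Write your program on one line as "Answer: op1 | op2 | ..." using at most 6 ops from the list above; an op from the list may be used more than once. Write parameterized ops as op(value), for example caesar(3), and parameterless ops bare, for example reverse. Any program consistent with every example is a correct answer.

swapcase | reverse | swapcase | caesar(22) | caesar(23) | caesar(19)

Check, running the answer program on each example:
  "yfth" -> "YFTH" -> "HTFY" -> "htfy" -> "dpbu" -> "amyr" -> "tfrk"
  "fgb" -> "FGB" -> "BGF" -> "bgf" -> "xcb" -> "uzy" -> "nsr"
  "qwfwnguhgwbd" -> "QWFWNGUHGWBD" -> "DBWGHUGNWFWQ" -> "dbwghugnwfwq" -> "zxscdqcjsbsm" -> "wupzanzgpypj" -> "pnistgsziric"
  "yicptwonvi" -> "YICPTWONVI" -> "IVNOWTPCIY" -> "ivnowtpciy" -> "erjksplyeu" -> "boghpmivbr" -> "uhzaifbouk"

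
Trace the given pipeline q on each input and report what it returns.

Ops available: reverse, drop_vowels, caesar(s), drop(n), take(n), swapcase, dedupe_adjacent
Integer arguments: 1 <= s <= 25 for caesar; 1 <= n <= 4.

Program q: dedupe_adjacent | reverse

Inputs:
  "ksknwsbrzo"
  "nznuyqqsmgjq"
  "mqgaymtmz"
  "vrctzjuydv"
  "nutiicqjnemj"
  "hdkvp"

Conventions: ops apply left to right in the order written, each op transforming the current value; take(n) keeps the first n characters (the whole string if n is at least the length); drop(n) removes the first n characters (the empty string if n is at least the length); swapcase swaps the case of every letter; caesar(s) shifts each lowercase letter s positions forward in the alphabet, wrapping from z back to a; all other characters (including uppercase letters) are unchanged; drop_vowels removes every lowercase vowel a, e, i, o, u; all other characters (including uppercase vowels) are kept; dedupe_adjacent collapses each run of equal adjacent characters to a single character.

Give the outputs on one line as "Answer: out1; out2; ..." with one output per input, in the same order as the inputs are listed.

"ozrbswnksk"; "qjgmsqyunzn"; "zmtmyagqm"; "vdyujztcrv"; "jmenjqcitun"; "pvkdh"

Execution, op by op:
  "ksknwsbrzo" -> "ksknwsbrzo" -> "ozrbswnksk"
  "nznuyqqsmgjq" -> "nznuyqsmgjq" -> "qjgmsqyunzn"
  "mqgaymtmz" -> "mqgaymtmz" -> "zmtmyagqm"
  "vrctzjuydv" -> "vrctzjuydv" -> "vdyujztcrv"
  "nutiicqjnemj" -> "nuticqjnemj" -> "jmenjqcitun"
  "hdkvp" -> "hdkvp" -> "pvkdh"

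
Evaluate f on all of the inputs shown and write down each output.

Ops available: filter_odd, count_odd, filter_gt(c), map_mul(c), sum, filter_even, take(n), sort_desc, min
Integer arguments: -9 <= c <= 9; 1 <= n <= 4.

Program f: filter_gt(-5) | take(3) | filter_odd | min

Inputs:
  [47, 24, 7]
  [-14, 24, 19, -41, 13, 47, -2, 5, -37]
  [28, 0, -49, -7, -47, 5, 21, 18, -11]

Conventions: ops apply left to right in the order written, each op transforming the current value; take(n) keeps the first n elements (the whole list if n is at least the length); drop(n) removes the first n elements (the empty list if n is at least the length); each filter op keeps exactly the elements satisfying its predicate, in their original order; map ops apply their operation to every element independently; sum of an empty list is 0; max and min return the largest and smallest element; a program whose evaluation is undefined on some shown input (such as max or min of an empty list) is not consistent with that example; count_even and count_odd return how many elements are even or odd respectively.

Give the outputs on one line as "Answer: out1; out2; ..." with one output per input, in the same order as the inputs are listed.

Execution, op by op:
  [47, 24, 7] -> [47, 24, 7] -> [47, 24, 7] -> [47, 7] -> 7
  [-14, 24, 19, -41, 13, 47, -2, 5, -37] -> [24, 19, 13, 47, -2, 5] -> [24, 19, 13] -> [19, 13] -> 13
  [28, 0, -49, -7, -47, 5, 21, 18, -11] -> [28, 0, 5, 21, 18] -> [28, 0, 5] -> [5] -> 5

7; 13; 5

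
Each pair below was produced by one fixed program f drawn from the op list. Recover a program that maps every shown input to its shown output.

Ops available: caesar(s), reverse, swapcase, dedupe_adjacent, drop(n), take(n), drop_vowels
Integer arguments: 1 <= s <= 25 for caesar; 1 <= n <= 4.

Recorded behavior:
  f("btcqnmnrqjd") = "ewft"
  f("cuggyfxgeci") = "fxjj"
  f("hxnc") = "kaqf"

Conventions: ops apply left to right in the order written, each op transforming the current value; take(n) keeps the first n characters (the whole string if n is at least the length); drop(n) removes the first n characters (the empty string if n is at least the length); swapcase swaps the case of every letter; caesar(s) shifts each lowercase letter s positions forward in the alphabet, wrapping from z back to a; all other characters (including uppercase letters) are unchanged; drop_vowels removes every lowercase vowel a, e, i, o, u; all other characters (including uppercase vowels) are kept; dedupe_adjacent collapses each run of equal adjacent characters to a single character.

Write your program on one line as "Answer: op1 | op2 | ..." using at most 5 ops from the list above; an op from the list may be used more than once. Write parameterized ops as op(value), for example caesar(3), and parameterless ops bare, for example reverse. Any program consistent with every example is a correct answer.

caesar(17) | take(4) | reverse | caesar(12) | reverse

Check, running the answer program on each example:
  "btcqnmnrqjd" -> "skthedeihau" -> "skth" -> "htks" -> "tfwe" -> "ewft"
  "cuggyfxgeci" -> "tlxxpwoxvtz" -> "tlxx" -> "xxlt" -> "jjxf" -> "fxjj"
  "hxnc" -> "yoet" -> "yoet" -> "teoy" -> "fqak" -> "kaqf"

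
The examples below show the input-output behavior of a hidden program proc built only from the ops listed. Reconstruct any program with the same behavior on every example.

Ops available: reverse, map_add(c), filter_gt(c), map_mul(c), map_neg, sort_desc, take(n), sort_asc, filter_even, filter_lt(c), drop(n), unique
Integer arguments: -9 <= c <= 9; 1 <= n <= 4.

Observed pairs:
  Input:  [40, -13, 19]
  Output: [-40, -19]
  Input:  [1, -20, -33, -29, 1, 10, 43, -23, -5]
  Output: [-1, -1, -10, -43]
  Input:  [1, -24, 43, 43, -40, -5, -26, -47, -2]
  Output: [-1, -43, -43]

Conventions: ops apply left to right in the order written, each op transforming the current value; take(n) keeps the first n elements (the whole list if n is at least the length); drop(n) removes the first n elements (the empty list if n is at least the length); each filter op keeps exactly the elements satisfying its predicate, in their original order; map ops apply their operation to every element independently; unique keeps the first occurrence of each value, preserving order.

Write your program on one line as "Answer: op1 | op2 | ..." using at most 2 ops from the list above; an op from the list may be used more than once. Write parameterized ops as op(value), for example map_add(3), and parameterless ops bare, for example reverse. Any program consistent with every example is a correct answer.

map_neg | filter_lt(0)

Check, running the answer program on each example:
  [40, -13, 19] -> [-40, 13, -19] -> [-40, -19]
  [1, -20, -33, -29, 1, 10, 43, -23, -5] -> [-1, 20, 33, 29, -1, -10, -43, 23, 5] -> [-1, -1, -10, -43]
  [1, -24, 43, 43, -40, -5, -26, -47, -2] -> [-1, 24, -43, -43, 40, 5, 26, 47, 2] -> [-1, -43, -43]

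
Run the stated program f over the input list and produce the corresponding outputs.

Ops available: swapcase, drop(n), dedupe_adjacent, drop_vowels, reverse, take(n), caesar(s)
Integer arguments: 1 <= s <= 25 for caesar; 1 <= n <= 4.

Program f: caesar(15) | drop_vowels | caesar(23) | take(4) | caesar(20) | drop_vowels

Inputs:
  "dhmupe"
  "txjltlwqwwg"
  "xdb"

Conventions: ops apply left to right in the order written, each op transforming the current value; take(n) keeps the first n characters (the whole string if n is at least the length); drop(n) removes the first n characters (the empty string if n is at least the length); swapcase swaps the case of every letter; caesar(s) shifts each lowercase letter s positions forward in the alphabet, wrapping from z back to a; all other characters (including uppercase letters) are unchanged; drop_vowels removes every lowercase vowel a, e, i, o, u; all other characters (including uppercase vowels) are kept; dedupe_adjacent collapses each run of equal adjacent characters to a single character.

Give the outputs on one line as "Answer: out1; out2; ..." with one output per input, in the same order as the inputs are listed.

Execution, op by op:
  "dhmupe" -> "swbjet" -> "swbjt" -> "ptygq" -> "ptyg" -> "jnsa" -> "jns"
  "txjltlwqwwg" -> "imyaialfllv" -> "mylfllv" -> "jviciis" -> "jvic" -> "dpcw" -> "dpcw"
  "xdb" -> "msq" -> "msq" -> "jpn" -> "jpn" -> "djh" -> "djh"

"jns"; "dpcw"; "djh"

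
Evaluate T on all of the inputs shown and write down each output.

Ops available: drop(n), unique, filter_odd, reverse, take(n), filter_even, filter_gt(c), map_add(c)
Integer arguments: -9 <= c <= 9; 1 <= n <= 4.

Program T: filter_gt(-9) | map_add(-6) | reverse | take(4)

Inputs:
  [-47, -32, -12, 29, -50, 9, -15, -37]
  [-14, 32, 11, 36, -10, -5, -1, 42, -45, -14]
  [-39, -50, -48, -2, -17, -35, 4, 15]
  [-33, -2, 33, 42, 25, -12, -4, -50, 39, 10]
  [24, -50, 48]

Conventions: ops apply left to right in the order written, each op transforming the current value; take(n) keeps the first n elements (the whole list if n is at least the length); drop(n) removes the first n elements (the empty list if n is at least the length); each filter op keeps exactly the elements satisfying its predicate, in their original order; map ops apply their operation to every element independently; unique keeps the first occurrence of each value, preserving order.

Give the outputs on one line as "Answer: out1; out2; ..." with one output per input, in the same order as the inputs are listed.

Execution, op by op:
  [-47, -32, -12, 29, -50, 9, -15, -37] -> [29, 9] -> [23, 3] -> [3, 23] -> [3, 23]
  [-14, 32, 11, 36, -10, -5, -1, 42, -45, -14] -> [32, 11, 36, -5, -1, 42] -> [26, 5, 30, -11, -7, 36] -> [36, -7, -11, 30, 5, 26] -> [36, -7, -11, 30]
  [-39, -50, -48, -2, -17, -35, 4, 15] -> [-2, 4, 15] -> [-8, -2, 9] -> [9, -2, -8] -> [9, -2, -8]
  [-33, -2, 33, 42, 25, -12, -4, -50, 39, 10] -> [-2, 33, 42, 25, -4, 39, 10] -> [-8, 27, 36, 19, -10, 33, 4] -> [4, 33, -10, 19, 36, 27, -8] -> [4, 33, -10, 19]
  [24, -50, 48] -> [24, 48] -> [18, 42] -> [42, 18] -> [42, 18]

[3, 23]; [36, -7, -11, 30]; [9, -2, -8]; [4, 33, -10, 19]; [42, 18]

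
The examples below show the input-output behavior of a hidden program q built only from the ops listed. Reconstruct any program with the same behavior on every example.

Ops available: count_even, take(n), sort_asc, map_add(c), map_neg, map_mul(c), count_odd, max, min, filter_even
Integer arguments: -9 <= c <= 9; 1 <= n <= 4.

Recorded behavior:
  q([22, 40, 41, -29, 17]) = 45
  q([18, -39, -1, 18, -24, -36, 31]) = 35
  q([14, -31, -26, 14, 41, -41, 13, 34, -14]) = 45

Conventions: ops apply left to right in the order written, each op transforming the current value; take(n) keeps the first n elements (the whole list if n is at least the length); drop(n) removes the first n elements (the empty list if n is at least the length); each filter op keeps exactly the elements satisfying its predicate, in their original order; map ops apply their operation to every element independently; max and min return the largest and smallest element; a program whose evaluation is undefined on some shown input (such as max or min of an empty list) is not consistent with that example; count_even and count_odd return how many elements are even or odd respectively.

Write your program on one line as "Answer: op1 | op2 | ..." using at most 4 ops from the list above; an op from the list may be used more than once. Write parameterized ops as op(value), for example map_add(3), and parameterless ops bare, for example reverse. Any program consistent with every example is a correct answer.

map_add(4) | sort_asc | max

Check, running the answer program on each example:
  [22, 40, 41, -29, 17] -> [26, 44, 45, -25, 21] -> [-25, 21, 26, 44, 45] -> 45
  [18, -39, -1, 18, -24, -36, 31] -> [22, -35, 3, 22, -20, -32, 35] -> [-35, -32, -20, 3, 22, 22, 35] -> 35
  [14, -31, -26, 14, 41, -41, 13, 34, -14] -> [18, -27, -22, 18, 45, -37, 17, 38, -10] -> [-37, -27, -22, -10, 17, 18, 18, 38, 45] -> 45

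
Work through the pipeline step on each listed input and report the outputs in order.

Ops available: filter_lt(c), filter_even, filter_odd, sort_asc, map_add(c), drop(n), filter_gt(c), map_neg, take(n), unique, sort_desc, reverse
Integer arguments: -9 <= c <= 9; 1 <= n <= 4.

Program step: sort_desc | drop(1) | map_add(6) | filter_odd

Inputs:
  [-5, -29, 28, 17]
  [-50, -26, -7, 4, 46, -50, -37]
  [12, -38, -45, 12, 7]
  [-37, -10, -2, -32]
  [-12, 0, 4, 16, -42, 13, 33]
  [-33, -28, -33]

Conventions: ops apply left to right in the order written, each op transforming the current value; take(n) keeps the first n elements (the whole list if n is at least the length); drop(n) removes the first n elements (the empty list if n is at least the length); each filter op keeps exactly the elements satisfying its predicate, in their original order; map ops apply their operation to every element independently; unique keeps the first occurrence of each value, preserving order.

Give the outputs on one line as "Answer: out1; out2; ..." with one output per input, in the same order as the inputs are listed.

[23, 1, -23]; [-1, -31]; [13, -39]; [-31]; [19]; [-27, -27]

Execution, op by op:
  [-5, -29, 28, 17] -> [28, 17, -5, -29] -> [17, -5, -29] -> [23, 1, -23] -> [23, 1, -23]
  [-50, -26, -7, 4, 46, -50, -37] -> [46, 4, -7, -26, -37, -50, -50] -> [4, -7, -26, -37, -50, -50] -> [10, -1, -20, -31, -44, -44] -> [-1, -31]
  [12, -38, -45, 12, 7] -> [12, 12, 7, -38, -45] -> [12, 7, -38, -45] -> [18, 13, -32, -39] -> [13, -39]
  [-37, -10, -2, -32] -> [-2, -10, -32, -37] -> [-10, -32, -37] -> [-4, -26, -31] -> [-31]
  [-12, 0, 4, 16, -42, 13, 33] -> [33, 16, 13, 4, 0, -12, -42] -> [16, 13, 4, 0, -12, -42] -> [22, 19, 10, 6, -6, -36] -> [19]
  [-33, -28, -33] -> [-28, -33, -33] -> [-33, -33] -> [-27, -27] -> [-27, -27]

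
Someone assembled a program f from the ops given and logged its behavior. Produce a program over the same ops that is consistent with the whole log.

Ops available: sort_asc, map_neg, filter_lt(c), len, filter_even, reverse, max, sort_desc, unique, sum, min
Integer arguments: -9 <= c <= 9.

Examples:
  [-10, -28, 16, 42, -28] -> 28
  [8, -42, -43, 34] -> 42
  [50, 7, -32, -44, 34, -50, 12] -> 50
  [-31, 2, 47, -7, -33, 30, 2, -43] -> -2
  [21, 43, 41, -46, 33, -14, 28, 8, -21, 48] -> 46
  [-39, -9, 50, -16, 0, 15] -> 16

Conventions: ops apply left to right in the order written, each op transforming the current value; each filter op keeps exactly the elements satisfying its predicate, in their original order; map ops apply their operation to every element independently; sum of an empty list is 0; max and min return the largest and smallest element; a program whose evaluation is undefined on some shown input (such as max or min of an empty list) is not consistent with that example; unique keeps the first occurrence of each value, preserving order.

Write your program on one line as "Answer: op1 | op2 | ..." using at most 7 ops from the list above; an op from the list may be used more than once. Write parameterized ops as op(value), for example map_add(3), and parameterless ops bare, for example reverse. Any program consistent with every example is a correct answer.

reverse | sort_asc | map_neg | filter_even | reverse | max

Check, running the answer program on each example:
  [-10, -28, 16, 42, -28] -> [-28, 42, 16, -28, -10] -> [-28, -28, -10, 16, 42] -> [28, 28, 10, -16, -42] -> [28, 28, 10, -16, -42] -> [-42, -16, 10, 28, 28] -> 28
  [8, -42, -43, 34] -> [34, -43, -42, 8] -> [-43, -42, 8, 34] -> [43, 42, -8, -34] -> [42, -8, -34] -> [-34, -8, 42] -> 42
  [50, 7, -32, -44, 34, -50, 12] -> [12, -50, 34, -44, -32, 7, 50] -> [-50, -44, -32, 7, 12, 34, 50] -> [50, 44, 32, -7, -12, -34, -50] -> [50, 44, 32, -12, -34, -50] -> [-50, -34, -12, 32, 44, 50] -> 50
  [-31, 2, 47, -7, -33, 30, 2, -43] -> [-43, 2, 30, -33, -7, 47, 2, -31] -> [-43, -33, -31, -7, 2, 2, 30, 47] -> [43, 33, 31, 7, -2, -2, -30, -47] -> [-2, -2, -30] -> [-30, -2, -2] -> -2
  [21, 43, 41, -46, 33, -14, 28, 8, -21, 48] -> [48, -21, 8, 28, -14, 33, -46, 41, 43, 21] -> [-46, -21, -14, 8, 21, 28, 33, 41, 43, 48] -> [46, 21, 14, -8, -21, -28, -33, -41, -43, -48] -> [46, 14, -8, -28, -48] -> [-48, -28, -8, 14, 46] -> 46
  [-39, -9, 50, -16, 0, 15] -> [15, 0, -16, 50, -9, -39] -> [-39, -16, -9, 0, 15, 50] -> [39, 16, 9, 0, -15, -50] -> [16, 0, -50] -> [-50, 0, 16] -> 16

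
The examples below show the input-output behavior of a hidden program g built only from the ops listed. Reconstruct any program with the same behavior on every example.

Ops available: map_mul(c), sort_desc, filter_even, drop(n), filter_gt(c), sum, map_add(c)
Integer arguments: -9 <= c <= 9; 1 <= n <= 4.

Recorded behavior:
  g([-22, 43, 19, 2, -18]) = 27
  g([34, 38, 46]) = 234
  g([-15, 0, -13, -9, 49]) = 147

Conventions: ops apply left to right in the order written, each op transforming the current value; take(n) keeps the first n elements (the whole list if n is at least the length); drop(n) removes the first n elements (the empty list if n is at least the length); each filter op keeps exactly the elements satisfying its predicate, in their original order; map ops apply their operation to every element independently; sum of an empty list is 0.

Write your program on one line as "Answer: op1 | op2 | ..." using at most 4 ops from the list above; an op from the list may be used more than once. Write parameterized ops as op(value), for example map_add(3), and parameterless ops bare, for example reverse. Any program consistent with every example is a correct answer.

map_mul(5) | drop(2) | map_add(4) | sum

Check, running the answer program on each example:
  [-22, 43, 19, 2, -18] -> [-110, 215, 95, 10, -90] -> [95, 10, -90] -> [99, 14, -86] -> 27
  [34, 38, 46] -> [170, 190, 230] -> [230] -> [234] -> 234
  [-15, 0, -13, -9, 49] -> [-75, 0, -65, -45, 245] -> [-65, -45, 245] -> [-61, -41, 249] -> 147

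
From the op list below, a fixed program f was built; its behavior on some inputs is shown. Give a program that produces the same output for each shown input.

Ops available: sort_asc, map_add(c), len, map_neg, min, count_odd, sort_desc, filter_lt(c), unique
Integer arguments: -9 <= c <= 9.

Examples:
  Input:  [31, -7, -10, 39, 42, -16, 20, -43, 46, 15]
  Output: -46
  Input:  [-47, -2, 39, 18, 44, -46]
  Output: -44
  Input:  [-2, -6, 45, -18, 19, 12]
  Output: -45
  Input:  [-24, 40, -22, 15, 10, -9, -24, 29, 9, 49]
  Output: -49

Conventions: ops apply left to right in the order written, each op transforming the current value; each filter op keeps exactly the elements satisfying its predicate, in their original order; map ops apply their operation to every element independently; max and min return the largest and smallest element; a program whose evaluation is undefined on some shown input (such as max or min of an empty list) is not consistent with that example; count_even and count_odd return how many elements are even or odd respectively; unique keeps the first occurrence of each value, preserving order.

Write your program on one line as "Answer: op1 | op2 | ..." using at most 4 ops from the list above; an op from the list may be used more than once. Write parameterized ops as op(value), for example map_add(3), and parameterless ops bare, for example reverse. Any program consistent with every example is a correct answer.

sort_desc | map_neg | min

Check, running the answer program on each example:
  [31, -7, -10, 39, 42, -16, 20, -43, 46, 15] -> [46, 42, 39, 31, 20, 15, -7, -10, -16, -43] -> [-46, -42, -39, -31, -20, -15, 7, 10, 16, 43] -> -46
  [-47, -2, 39, 18, 44, -46] -> [44, 39, 18, -2, -46, -47] -> [-44, -39, -18, 2, 46, 47] -> -44
  [-2, -6, 45, -18, 19, 12] -> [45, 19, 12, -2, -6, -18] -> [-45, -19, -12, 2, 6, 18] -> -45
  [-24, 40, -22, 15, 10, -9, -24, 29, 9, 49] -> [49, 40, 29, 15, 10, 9, -9, -22, -24, -24] -> [-49, -40, -29, -15, -10, -9, 9, 22, 24, 24] -> -49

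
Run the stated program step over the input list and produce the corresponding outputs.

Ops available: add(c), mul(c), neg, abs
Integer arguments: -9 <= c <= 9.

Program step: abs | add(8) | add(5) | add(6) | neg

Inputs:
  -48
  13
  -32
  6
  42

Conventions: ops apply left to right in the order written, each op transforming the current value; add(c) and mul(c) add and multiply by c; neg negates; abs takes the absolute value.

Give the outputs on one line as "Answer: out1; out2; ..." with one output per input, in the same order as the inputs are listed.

Execution, op by op:
  -48 -> 48 -> 56 -> 61 -> 67 -> -67
  13 -> 13 -> 21 -> 26 -> 32 -> -32
  -32 -> 32 -> 40 -> 45 -> 51 -> -51
  6 -> 6 -> 14 -> 19 -> 25 -> -25
  42 -> 42 -> 50 -> 55 -> 61 -> -61

-67; -32; -51; -25; -61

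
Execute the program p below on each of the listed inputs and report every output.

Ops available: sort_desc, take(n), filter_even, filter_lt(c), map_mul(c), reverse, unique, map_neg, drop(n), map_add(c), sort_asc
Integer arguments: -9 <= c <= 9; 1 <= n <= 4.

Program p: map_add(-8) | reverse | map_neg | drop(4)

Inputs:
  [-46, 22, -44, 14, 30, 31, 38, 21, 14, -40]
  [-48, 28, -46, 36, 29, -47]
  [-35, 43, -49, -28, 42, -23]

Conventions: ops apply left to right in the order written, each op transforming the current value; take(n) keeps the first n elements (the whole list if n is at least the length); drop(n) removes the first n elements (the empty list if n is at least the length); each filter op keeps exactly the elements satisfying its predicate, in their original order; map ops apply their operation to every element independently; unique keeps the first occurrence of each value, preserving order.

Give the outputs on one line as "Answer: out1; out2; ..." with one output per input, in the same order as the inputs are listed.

[-23, -22, -6, 52, -14, 54]; [-20, 56]; [-35, 43]

Execution, op by op:
  [-46, 22, -44, 14, 30, 31, 38, 21, 14, -40] -> [-54, 14, -52, 6, 22, 23, 30, 13, 6, -48] -> [-48, 6, 13, 30, 23, 22, 6, -52, 14, -54] -> [48, -6, -13, -30, -23, -22, -6, 52, -14, 54] -> [-23, -22, -6, 52, -14, 54]
  [-48, 28, -46, 36, 29, -47] -> [-56, 20, -54, 28, 21, -55] -> [-55, 21, 28, -54, 20, -56] -> [55, -21, -28, 54, -20, 56] -> [-20, 56]
  [-35, 43, -49, -28, 42, -23] -> [-43, 35, -57, -36, 34, -31] -> [-31, 34, -36, -57, 35, -43] -> [31, -34, 36, 57, -35, 43] -> [-35, 43]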